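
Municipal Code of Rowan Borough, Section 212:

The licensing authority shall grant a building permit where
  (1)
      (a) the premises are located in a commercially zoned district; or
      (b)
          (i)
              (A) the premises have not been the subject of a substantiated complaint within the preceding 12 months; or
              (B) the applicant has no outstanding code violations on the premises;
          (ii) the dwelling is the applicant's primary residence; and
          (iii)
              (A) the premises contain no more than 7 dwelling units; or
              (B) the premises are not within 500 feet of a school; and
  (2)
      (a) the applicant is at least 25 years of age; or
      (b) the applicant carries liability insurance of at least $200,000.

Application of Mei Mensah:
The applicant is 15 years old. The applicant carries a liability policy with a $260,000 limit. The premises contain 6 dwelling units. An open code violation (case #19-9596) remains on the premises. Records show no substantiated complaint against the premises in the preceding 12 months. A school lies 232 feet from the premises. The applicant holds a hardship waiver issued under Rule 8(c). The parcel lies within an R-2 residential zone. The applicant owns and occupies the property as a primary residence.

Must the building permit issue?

Yes — granted.

(a) commercially zoned — not satisfied.
(A) no complaint in 12 mo. — met.
(B) no code violations — not met.
(i) = T OR F = true.
(ii) primary residence — satisfied.
(A) ≤ 7 units — met.
(B) ≥500 ft from school — not satisfied.
(iii) = T OR F = true.
(b) = T AND T AND T = true.
So (1) is satisfied (F OR T).
(a) age ≥ 25 — not satisfied.
(b) insurance ≥ $200,000 — met.
(2): F OR T → true.
Overall = T AND T = true.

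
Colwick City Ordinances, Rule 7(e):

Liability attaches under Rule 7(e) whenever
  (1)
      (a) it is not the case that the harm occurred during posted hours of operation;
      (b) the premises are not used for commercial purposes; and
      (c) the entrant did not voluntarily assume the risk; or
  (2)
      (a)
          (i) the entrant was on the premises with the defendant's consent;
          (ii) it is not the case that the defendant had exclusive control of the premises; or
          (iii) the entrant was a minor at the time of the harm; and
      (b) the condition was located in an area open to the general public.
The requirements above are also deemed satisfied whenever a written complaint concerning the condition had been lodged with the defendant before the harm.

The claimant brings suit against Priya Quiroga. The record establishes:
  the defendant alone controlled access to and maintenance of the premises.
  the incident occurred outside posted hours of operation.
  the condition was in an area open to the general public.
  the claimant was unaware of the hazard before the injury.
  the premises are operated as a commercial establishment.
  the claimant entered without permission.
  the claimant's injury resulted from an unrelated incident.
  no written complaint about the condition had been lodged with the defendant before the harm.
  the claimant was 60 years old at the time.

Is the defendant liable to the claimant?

(a) not (during posted hours) — met.
(b) not (commercial use) — not satisfied.
(c) no assumed risk — holds.
(1) = T AND F AND T = false.
(i) consent to enter — fails.
(ii) not (exclusive control) — not met.
(iii) entrant a minor — not satisfied.
(a) = F OR F OR F = false.
(b) public area — holds.
So (2) is not satisfied (F AND T).
So Overall is not satisfied (F OR F).
Exception (complaint lodged) — not satisfied.
Result: main false OR exception false → false.

No — not liable.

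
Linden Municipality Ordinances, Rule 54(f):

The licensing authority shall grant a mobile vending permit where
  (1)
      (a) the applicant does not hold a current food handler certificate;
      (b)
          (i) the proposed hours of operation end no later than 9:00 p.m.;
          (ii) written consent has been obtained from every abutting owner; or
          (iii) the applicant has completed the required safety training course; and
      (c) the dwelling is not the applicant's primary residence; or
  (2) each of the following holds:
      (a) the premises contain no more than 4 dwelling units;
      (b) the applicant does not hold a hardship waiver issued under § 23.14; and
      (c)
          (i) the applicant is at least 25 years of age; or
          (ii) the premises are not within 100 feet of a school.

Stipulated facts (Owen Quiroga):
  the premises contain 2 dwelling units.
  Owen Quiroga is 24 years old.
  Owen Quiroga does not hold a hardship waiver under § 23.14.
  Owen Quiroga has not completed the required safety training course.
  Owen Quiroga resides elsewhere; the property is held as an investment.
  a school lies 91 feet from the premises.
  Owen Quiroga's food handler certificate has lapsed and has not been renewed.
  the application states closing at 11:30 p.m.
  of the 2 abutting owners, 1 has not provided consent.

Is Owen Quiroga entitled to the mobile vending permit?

No — denied.

(a) not (food handler cert.) — met.
(i) closes by 9 p.m. — fails.
(ii) all abutters consent — fails.
(iii) safety training — fails.
(b) = F OR F OR F = false.
(c) not (primary residence) — satisfied.
(1) = T AND F AND T = false.
(a) ≤ 4 units — met.
(b) not (hardship waiver) — satisfied.
(i) age ≥ 25 — not met.
(ii) ≥100 ft from school — fails.
(c) = F OR F = false.
So (2) is not satisfied (T AND T AND F).
Overall: F OR F → false.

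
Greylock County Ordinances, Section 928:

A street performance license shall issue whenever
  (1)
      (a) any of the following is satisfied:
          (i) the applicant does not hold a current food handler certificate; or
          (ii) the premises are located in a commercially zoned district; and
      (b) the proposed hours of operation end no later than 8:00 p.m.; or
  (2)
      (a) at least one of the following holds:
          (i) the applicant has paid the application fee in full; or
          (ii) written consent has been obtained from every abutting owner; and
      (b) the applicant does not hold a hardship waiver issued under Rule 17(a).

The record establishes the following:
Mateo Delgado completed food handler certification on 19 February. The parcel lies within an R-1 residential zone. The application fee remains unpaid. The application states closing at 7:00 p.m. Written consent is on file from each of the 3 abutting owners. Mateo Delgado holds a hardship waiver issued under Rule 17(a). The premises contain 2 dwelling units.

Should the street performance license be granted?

No — denied.

(i) not (food handler cert.) — not met.
(ii) commercially zoned — fails.
(a): F OR F → false.
(b) closes by 8 p.m. — met.
(1): F AND T → false.
(i) fee paid — not met.
(ii) all abutters consent — met.
So (a) is satisfied (F OR T).
(b) not (hardship waiver) — not met.
So (2) is not satisfied (T AND F).
So Overall is not satisfied (F OR F).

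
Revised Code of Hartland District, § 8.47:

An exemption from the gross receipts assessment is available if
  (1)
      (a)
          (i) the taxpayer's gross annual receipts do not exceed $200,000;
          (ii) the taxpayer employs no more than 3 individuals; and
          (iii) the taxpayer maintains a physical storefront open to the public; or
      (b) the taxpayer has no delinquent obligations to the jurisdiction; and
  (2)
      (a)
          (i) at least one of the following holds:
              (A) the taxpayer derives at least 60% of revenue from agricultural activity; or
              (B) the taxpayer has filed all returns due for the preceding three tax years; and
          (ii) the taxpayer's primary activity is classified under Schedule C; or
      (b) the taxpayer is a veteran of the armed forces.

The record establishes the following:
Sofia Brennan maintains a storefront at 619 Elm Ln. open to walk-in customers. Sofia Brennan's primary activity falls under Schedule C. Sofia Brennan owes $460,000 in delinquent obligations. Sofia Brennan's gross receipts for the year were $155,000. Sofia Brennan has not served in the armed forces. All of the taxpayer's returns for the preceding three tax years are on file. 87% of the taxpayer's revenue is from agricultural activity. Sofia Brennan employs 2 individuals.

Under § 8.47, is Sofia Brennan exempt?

(i) receipts ≤ $200,000 — satisfied.
(ii) ≤ 3 employees — satisfied.
(iii) has storefront — met.
So (a) is satisfied (T AND T AND T).
(b) no delinquency — not satisfied.
So (1) is satisfied (T OR F).
(A) ≥60% agricultural — holds.
(B) returns current — holds.
(i) = T OR T = true.
(ii) Schedule C activity — met.
(a): T AND T → true.
(b) veteran — fails.
So (2) is satisfied (T OR F).
So Overall is satisfied (T AND T).

Yes — exempt.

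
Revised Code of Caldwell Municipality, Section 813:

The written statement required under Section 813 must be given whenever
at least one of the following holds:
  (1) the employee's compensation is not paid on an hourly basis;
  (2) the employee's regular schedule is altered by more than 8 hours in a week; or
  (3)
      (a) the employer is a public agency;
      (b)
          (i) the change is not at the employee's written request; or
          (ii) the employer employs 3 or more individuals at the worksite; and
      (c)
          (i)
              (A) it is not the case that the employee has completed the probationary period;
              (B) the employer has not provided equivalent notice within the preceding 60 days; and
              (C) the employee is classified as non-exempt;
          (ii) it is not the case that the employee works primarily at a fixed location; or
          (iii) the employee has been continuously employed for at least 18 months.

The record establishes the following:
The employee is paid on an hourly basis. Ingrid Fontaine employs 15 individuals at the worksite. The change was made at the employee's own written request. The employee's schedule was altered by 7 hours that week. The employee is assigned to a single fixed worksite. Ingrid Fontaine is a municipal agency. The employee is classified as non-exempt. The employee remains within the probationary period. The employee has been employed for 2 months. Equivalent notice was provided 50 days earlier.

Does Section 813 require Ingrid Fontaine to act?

No — not required.

(1) not (hourly-paid) — not met.
(2) schedule shift > 8h — not met.
(a) public agency — met.
(i) not employee-requested — fails.
(ii) ≥ 3 at site — met.
(b): F OR T → true.
(A) not (past probation) — satisfied.
(B) no recent notice — fails.
(C) non-exempt — holds.
(i) = T AND F AND T = false.
(ii) not (fixed location) — not satisfied.
(iii) tenure ≥ 18 mo. — not satisfied.
(c) = F OR F OR F = false.
(3) = T AND T AND F = false.
Overall: F OR F OR F → false.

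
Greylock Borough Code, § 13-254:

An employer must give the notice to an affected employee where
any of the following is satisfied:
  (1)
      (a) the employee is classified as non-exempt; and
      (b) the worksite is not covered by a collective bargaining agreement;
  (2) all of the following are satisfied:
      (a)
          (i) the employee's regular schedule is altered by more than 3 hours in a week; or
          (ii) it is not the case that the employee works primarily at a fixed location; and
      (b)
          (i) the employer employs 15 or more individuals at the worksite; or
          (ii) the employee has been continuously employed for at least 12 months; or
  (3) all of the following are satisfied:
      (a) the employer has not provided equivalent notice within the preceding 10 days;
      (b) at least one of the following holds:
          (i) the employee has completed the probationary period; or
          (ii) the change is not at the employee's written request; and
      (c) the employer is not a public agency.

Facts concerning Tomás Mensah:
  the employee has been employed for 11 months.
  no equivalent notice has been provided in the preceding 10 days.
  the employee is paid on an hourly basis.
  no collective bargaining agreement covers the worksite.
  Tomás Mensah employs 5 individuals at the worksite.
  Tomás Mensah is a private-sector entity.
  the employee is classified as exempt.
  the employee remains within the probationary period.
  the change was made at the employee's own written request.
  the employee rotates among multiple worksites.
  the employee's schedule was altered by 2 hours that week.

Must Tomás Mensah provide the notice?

(a) non-exempt — fails.
(b) no CBA — met.
(1): F AND T → false.
(i) schedule shift > 3h — fails.
(ii) not (fixed location) — met.
(a): F OR T → true.
(i) ≥ 15 at site — fails.
(ii) tenure ≥ 12 mo. — fails.
(b): F OR F → false.
(2) = T AND F = false.
(a) no recent notice — met.
(i) past probation — not satisfied.
(ii) not employee-requested — fails.
(b) = F OR F = false.
(c) not (public agency) — satisfied.
So (3) is not satisfied (T AND F AND T).
Overall = F OR F OR F = false.

No — not required.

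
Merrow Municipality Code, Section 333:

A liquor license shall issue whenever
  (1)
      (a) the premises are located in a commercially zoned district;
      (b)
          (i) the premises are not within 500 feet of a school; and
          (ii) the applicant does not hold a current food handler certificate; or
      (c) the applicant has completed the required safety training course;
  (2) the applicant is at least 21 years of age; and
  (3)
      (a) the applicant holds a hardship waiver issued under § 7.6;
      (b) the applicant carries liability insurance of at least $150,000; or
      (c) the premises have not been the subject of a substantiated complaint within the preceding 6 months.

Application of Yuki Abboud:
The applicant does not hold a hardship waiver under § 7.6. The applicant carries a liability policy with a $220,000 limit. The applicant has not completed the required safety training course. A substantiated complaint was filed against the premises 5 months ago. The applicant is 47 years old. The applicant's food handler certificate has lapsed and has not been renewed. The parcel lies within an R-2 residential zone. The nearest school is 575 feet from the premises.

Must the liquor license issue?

Yes — granted.

(a) commercially zoned — not met.
(i) ≥500 ft from school — satisfied.
(ii) not (food handler cert.) — satisfied.
(b): T AND T → true.
(c) safety training — not met.
(1): F OR T OR F → true.
(2) age ≥ 21 — satisfied.
(a) hardship waiver — fails.
(b) insurance ≥ $150,000 — satisfied.
(c) no complaint in 6 mo. — fails.
(3): F OR T OR F → true.
So Overall is satisfied (T AND T AND T).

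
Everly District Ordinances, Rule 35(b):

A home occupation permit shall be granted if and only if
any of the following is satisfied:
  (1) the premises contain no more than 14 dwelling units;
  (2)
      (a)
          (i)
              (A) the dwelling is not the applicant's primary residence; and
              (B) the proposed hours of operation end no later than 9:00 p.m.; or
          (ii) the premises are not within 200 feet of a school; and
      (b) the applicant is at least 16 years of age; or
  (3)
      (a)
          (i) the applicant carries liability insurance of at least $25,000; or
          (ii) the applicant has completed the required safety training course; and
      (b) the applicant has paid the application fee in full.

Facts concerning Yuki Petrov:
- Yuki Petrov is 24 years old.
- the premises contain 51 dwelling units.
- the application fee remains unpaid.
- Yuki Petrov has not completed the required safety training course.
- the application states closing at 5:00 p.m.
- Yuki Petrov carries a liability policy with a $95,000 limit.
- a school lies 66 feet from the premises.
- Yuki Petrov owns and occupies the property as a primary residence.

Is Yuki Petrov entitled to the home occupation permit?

(1) ≤ 14 units — not satisfied.
(A) not (primary residence) — fails.
(B) closes by 9 p.m. — holds.
(i): F AND T → false.
(ii) ≥200 ft from school — fails.
So (a) is not satisfied (F OR F).
(b) age ≥ 16 — satisfied.
(2) = F AND T = false.
(i) insurance ≥ $25,000 — holds.
(ii) safety training — not satisfied.
(a): T OR F → true.
(b) fee paid — not met.
(3) = T AND F = false.
Overall: F OR F OR F → false.

No — denied.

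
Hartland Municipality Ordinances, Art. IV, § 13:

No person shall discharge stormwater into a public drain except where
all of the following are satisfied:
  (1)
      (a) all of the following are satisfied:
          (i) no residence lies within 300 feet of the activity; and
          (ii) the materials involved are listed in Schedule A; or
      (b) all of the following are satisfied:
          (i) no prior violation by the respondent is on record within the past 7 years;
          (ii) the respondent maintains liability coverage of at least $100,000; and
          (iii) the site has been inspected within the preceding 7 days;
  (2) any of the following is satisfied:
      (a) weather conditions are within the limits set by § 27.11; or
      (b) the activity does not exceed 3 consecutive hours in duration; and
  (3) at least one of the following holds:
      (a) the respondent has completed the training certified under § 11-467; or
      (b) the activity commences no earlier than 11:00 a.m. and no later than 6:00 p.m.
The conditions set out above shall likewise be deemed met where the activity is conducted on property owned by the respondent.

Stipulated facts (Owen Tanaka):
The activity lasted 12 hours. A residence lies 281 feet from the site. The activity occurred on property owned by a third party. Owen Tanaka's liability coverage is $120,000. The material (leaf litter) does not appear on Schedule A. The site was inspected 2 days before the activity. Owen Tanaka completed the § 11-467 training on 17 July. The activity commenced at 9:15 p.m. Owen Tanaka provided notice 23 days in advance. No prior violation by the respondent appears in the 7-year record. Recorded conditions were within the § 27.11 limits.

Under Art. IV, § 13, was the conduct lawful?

Yes — lawful.

(i) no residence in 300 ft — not satisfied.
(ii) Schedule A material — fails.
(a): F AND F → false.
(i) no prior violation — met.
(ii) coverage ≥ $100,000 — satisfied.
(iii) site inspected — holds.
(b) = T AND T AND T = true.
(1): F OR T → true.
(a) weather ok — satisfied.
(b) ≤ 3 hrs duration — not met.
So (2) is satisfied (T OR F).
(a) training certified — satisfied.
(b) start within hours — fails.
So (3) is satisfied (T OR F).
Overall: T AND T AND T → true.
Exception (own property) — not satisfied.
Result: main true OR exception false → true.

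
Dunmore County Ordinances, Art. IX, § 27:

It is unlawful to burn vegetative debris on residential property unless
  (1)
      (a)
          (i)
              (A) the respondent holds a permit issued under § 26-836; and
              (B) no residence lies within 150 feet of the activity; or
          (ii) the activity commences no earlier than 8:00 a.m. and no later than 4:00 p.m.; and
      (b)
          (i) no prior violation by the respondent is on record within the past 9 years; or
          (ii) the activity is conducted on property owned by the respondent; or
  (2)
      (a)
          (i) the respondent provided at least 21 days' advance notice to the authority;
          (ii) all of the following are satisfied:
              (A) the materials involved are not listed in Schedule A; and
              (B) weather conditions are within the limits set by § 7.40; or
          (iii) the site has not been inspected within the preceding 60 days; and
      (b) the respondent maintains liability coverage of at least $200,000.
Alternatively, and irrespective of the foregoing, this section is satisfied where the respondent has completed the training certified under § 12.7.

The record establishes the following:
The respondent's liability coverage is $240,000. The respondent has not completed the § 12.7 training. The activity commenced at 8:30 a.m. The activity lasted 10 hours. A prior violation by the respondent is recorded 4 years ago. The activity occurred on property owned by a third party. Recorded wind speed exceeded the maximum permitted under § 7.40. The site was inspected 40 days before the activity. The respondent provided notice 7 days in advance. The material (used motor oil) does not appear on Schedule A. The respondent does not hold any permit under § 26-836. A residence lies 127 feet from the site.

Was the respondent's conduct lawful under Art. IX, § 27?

(A) holds permit — not met.
(B) no residence in 150 ft — not met.
(i) = F AND F = false.
(ii) start within hours — satisfied.
(a) = F OR T = true.
(i) no prior violation — not met.
(ii) own property — not satisfied.
(b): F OR F → false.
So (1) is not satisfied (T AND F).
(i) ≥21 days' notice — not satisfied.
(A) not (Schedule A material) — holds.
(B) weather ok — not satisfied.
So (ii) is not satisfied (T AND F).
(iii) not (site inspected) — not satisfied.
(a): F OR F OR F → false.
(b) coverage ≥ $200,000 — met.
So (2) is not satisfied (F AND T).
So Overall is not satisfied (F OR F).
Exception (training certified) — not satisfied.
Result: main false OR exception false → false.

No — unlawful.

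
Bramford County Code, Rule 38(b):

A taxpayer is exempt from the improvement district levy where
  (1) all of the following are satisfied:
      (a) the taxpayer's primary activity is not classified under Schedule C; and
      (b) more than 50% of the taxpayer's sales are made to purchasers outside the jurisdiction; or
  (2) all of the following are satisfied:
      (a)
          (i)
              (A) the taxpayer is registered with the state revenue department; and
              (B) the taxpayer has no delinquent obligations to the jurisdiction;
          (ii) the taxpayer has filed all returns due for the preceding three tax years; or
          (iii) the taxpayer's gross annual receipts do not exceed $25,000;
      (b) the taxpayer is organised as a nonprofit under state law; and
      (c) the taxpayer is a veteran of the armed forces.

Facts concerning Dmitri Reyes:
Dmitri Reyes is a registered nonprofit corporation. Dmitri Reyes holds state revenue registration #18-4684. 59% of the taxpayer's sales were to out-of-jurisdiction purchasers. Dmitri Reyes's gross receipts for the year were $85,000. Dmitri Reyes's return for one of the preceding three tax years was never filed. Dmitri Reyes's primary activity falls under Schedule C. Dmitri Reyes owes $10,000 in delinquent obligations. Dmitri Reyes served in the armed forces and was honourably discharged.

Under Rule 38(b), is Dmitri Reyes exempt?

No — not exempt.

(a) not (Schedule C activity) — not met.
(b) >50% out-of-jur. sales — satisfied.
(1): F AND T → false.
(A) state-registered — holds.
(B) no delinquency — fails.
(i): T AND F → false.
(ii) returns current — not met.
(iii) receipts ≤ $25,000 — not met.
(a) = F OR F OR F = false.
(b) nonprofit — satisfied.
(c) veteran — holds.
So (2) is not satisfied (F AND T AND T).
So Overall is not satisfied (F OR F).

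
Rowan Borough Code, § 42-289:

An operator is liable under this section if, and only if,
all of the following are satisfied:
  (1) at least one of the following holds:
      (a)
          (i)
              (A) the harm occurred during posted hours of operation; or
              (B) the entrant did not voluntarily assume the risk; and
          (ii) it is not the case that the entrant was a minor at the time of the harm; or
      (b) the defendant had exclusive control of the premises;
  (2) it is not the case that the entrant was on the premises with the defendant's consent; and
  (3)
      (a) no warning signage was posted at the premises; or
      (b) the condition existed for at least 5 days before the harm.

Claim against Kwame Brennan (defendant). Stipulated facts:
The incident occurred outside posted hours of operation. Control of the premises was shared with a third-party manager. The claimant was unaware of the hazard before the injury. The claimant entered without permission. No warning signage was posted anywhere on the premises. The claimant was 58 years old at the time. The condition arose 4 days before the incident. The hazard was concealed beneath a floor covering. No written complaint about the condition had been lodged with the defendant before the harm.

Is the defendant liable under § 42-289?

Yes — liable.

(A) during posted hours — fails.
(B) no assumed risk — holds.
(i): F OR T → true.
(ii) not (entrant a minor) — satisfied.
So (a) is satisfied (T AND T).
(b) exclusive control — not met.
(1) = T OR F = true.
(2) not (consent to enter) — satisfied.
(a) no signage posted — met.
(b) condition ≥5 days old — fails.
(3): T OR F → true.
Overall = T AND T AND T = true.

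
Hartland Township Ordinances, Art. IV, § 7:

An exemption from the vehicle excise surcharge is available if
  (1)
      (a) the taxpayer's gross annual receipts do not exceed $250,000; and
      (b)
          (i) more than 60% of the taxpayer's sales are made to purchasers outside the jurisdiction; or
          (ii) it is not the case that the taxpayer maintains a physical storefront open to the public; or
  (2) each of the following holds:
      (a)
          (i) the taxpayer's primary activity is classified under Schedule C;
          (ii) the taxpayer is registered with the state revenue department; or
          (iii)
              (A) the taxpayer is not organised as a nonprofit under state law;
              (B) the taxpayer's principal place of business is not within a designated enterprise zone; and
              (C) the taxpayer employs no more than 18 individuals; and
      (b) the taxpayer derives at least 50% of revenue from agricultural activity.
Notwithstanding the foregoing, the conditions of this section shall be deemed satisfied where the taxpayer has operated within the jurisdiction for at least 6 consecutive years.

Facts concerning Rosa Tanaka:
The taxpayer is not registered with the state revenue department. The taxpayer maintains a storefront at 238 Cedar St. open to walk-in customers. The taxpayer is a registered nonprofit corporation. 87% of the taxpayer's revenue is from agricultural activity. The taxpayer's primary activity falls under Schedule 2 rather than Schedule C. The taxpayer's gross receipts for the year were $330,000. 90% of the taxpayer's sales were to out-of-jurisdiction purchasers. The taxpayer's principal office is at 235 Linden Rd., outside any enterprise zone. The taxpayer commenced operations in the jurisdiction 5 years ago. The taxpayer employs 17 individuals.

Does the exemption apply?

No — not exempt.

(a) receipts ≤ $250,000 — fails.
(i) >60% out-of-jur. sales — holds.
(ii) not (has storefront) — not satisfied.
(b): T OR F → true.
(1) = F AND T = false.
(i) Schedule C activity — not satisfied.
(ii) state-registered — not met.
(A) not (nonprofit) — not met.
(B) not (in enterprise zone) — satisfied.
(C) ≤ 18 employees — met.
So (iii) is not satisfied (F AND T AND T).
(a): F OR F OR F → false.
(b) ≥50% agricultural — holds.
So (2) is not satisfied (F AND T).
Overall: F OR F → false.
Exception (≥ 6 yrs in jurisdiction) — not satisfied.
Result: main false OR exception false → false.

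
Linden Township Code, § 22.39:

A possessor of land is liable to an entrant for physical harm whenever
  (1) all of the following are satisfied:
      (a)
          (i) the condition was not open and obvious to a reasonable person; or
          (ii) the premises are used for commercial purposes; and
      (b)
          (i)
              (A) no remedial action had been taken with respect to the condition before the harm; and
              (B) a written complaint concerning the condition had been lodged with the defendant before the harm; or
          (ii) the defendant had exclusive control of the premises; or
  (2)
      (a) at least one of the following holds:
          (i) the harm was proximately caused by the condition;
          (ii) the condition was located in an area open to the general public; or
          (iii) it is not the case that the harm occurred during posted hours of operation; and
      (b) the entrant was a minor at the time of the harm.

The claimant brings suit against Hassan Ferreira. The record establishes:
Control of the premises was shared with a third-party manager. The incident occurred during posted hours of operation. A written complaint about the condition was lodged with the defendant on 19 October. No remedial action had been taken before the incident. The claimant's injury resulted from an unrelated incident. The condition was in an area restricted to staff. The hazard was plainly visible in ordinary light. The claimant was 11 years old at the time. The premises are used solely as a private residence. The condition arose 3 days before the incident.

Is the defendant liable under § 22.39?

(i) not open/obvious — not met.
(ii) commercial use — not met.
So (a) is not satisfied (F OR F).
(A) no remedial action — met.
(B) complaint lodged — satisfied.
(i): T AND T → true.
(ii) exclusive control — fails.
(b): T OR F → true.
(1): F AND T → false.
(i) proximate cause — fails.
(ii) public area — not satisfied.
(iii) not (during posted hours) — not met.
(a): F OR F OR F → false.
(b) entrant a minor — satisfied.
So (2) is not satisfied (F AND T).
Overall = F OR F = false.

No — not liable.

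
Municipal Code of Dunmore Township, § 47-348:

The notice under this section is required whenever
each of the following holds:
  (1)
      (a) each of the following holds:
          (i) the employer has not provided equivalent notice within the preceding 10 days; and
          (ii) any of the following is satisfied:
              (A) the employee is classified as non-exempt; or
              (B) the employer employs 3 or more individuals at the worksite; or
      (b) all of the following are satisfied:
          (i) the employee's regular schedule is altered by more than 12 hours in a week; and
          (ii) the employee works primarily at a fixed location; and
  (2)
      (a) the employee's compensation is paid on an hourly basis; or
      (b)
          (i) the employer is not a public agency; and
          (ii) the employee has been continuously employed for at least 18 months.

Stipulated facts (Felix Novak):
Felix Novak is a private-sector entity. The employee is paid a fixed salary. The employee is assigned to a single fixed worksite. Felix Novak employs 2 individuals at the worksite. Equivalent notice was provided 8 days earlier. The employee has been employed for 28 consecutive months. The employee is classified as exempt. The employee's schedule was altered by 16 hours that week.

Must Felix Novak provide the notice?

(i) no recent notice — not met.
(A) non-exempt — not satisfied.
(B) ≥ 3 at site — fails.
So (ii) is not satisfied (F OR F).
So (a) is not satisfied (F AND F).
(i) schedule shift > 12h — met.
(ii) fixed location — met.
So (b) is satisfied (T AND T).
(1): F OR T → true.
(a) hourly-paid — fails.
(i) not (public agency) — met.
(ii) tenure ≥ 18 mo. — holds.
(b) = T AND T = true.
So (2) is satisfied (F OR T).
Overall = T AND T = true.

Yes — required.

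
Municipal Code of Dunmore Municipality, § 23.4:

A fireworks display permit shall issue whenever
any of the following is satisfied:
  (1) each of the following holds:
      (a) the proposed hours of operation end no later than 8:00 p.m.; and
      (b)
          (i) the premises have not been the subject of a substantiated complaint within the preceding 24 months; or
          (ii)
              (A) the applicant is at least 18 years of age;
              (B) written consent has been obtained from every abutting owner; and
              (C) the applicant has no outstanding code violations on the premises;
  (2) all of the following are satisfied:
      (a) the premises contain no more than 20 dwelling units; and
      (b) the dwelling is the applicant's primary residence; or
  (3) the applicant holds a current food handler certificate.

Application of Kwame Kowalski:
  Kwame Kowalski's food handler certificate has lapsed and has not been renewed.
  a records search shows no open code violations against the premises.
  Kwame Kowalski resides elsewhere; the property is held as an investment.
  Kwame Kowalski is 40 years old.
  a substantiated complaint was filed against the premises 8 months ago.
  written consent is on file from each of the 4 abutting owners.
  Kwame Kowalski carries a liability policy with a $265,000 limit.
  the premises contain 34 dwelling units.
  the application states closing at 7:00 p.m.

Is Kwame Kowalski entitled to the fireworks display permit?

(a) closes by 8 p.m. — holds.
(i) no complaint in 24 mo. — fails.
(A) age ≥ 18 — met.
(B) all abutters consent — met.
(C) no code violations — met.
So (ii) is satisfied (T AND T AND T).
(b) = F OR T = true.
(1): T AND T → true.
(a) ≤ 20 units — not met.
(b) primary residence — fails.
So (2) is not satisfied (F AND F).
(3) food handler cert. — fails.
Overall = T OR F OR F = true.

Yes — granted.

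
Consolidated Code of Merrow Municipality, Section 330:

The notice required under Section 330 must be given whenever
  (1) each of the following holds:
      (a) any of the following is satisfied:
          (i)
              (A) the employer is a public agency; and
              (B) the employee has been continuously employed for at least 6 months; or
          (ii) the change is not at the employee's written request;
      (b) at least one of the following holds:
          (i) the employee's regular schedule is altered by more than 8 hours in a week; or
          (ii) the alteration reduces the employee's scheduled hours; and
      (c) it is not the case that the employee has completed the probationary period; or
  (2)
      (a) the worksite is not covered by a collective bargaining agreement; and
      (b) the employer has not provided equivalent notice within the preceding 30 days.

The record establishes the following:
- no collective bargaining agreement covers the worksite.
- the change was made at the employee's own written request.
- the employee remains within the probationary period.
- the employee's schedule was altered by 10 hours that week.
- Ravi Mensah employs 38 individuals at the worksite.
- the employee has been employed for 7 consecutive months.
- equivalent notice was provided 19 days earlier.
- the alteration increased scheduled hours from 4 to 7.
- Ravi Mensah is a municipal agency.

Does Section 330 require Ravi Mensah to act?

(A) public agency — met.
(B) tenure ≥ 6 mo. — met.
(i) = T AND T = true.
(ii) not employee-requested — not satisfied.
(a): T OR F → true.
(i) schedule shift > 8h — satisfied.
(ii) hours reduced — not satisfied.
So (b) is satisfied (T OR F).
(c) not (past probation) — holds.
(1) = T AND T AND T = true.
(a) no CBA — met.
(b) no recent notice — fails.
(2) = T AND F = false.
So Overall is satisfied (T OR F).

Yes — required.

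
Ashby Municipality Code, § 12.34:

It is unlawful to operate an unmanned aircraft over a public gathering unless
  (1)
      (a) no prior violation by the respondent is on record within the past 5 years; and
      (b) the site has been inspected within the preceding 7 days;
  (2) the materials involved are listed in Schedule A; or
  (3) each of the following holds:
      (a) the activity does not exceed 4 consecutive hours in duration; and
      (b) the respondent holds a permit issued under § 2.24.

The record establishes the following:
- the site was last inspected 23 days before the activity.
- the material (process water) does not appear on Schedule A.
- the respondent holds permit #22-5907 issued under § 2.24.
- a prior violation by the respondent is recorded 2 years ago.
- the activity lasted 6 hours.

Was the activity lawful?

(a) no prior violation — not met.
(b) site inspected — fails.
So (1) is not satisfied (F AND F).
(2) Schedule A material — not satisfied.
(a) ≤ 4 hrs duration — fails.
(b) holds permit — met.
So (3) is not satisfied (F AND T).
Overall = F OR F OR F = false.

No — unlawful.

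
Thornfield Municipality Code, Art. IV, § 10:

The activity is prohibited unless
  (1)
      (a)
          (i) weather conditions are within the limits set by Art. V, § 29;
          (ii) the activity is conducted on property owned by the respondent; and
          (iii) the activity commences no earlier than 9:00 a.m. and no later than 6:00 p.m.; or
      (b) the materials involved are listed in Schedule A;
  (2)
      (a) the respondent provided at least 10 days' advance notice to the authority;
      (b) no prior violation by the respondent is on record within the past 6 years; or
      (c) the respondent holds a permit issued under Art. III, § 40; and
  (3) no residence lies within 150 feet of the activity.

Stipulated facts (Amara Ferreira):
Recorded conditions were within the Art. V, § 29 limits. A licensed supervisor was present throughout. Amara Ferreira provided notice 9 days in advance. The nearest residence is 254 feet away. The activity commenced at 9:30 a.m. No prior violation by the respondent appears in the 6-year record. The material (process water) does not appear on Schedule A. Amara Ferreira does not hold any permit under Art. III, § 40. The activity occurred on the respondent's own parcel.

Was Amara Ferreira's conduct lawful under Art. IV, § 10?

(i) weather ok — met.
(ii) own property — met.
(iii) start within hours — satisfied.
(a): T AND T AND T → true.
(b) Schedule A material — fails.
(1): T OR F → true.
(a) ≥10 days' notice — fails.
(b) no prior violation — met.
(c) holds permit — fails.
(2) = F OR T OR F = true.
(3) no residence in 150 ft — satisfied.
Overall: T AND T AND T → true.

Yes — lawful.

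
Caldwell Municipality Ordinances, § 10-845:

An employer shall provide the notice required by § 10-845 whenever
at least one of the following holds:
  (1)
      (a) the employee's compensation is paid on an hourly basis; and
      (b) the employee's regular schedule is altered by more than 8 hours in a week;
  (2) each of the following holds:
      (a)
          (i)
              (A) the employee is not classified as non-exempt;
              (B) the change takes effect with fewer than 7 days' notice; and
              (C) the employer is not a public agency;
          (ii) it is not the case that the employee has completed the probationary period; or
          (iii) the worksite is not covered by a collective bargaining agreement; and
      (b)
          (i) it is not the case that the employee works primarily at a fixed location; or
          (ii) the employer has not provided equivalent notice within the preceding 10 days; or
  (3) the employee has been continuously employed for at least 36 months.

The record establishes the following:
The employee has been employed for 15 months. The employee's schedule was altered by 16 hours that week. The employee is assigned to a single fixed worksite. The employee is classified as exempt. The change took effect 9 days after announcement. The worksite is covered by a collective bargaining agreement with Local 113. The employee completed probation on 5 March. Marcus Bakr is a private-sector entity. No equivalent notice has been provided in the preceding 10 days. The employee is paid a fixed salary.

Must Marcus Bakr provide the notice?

(a) hourly-paid — not met.
(b) schedule shift > 8h — met.
(1): F AND T → false.
(A) not (non-exempt) — met.
(B) < 7 days' notice — not met.
(C) not (public agency) — satisfied.
(i): T AND F AND T → false.
(ii) not (past probation) — fails.
(iii) no CBA — fails.
(a): F OR F OR F → false.
(i) not (fixed location) — not satisfied.
(ii) no recent notice — holds.
(b) = F OR T = true.
(2) = F AND T = false.
(3) tenure ≥ 36 mo. — not met.
So Overall is not satisfied (F OR F OR F).

No — not required.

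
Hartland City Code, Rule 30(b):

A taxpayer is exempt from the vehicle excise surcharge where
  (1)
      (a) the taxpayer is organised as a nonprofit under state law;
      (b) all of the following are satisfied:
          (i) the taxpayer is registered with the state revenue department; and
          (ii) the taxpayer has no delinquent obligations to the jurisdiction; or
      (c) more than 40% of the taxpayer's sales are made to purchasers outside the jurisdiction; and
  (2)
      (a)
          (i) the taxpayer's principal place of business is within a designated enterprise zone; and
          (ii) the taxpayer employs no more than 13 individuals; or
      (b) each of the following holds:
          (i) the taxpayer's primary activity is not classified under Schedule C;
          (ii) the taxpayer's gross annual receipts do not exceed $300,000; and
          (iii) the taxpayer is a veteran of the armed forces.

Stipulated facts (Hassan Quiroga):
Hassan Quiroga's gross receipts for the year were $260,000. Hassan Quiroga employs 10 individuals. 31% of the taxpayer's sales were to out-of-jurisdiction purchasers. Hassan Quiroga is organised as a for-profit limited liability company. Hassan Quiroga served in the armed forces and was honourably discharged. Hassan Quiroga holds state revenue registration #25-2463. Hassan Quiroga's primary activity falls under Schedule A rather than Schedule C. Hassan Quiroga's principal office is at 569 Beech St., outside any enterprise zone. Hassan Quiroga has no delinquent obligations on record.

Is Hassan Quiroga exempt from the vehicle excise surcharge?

(a) nonprofit — not met.
(i) state-registered — holds.
(ii) no delinquency — met.
So (b) is satisfied (T AND T).
(c) >40% out-of-jur. sales — not satisfied.
(1): F OR T OR F → true.
(i) in enterprise zone — not met.
(ii) ≤ 13 employees — met.
(a) = F AND T = false.
(i) not (Schedule C activity) — satisfied.
(ii) receipts ≤ $300,000 — met.
(iii) veteran — holds.
So (b) is satisfied (T AND T AND T).
(2): F OR T → true.
Overall = T AND T = true.

Yes — exempt.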